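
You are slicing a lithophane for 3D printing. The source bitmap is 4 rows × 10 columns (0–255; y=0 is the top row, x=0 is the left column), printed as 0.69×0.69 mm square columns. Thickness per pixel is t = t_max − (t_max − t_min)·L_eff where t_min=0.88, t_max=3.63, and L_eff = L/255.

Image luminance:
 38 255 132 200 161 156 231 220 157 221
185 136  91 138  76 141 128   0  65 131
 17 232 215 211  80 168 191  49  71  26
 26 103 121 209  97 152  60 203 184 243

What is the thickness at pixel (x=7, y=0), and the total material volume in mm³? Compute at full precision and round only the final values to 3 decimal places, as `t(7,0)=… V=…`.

span = t_max - t_min = 3.63 - 0.88 = 2.750
L(7,0) = 220, L_eff = 220/255 = 0.862745
t(7,0) = 3.63 - 2.750·0.862745 = 1.257
Σt over all 4·10 pixels = 7282/85 ≈ 85.6705882
V = pitch²·Σt = 0.69²·7282/85 = 40.788

t(7,0)=1.257 V=40.788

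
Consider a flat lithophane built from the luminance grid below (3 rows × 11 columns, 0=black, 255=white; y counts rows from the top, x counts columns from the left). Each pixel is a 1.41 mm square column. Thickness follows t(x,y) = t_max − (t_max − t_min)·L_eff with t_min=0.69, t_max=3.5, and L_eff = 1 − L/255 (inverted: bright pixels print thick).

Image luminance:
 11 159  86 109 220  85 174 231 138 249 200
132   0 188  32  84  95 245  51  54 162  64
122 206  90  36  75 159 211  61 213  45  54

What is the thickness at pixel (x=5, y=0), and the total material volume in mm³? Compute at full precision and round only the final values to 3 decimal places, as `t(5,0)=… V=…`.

t(5,0)=1.627 V=133.800

span = t_max - t_min = 3.5 - 0.69 = 2.810
L(5,0) = 85, L_eff = 1 - 85/255 = 0.666667 (inverted)
t(5,0) = 3.5 - 2.810·0.666667 = 1.627
Σt over all 3·11 pixels = 143013/2125 ≈ 67.3002353
V = pitch²·Σt = 1.41²·143013/2125 = 133.800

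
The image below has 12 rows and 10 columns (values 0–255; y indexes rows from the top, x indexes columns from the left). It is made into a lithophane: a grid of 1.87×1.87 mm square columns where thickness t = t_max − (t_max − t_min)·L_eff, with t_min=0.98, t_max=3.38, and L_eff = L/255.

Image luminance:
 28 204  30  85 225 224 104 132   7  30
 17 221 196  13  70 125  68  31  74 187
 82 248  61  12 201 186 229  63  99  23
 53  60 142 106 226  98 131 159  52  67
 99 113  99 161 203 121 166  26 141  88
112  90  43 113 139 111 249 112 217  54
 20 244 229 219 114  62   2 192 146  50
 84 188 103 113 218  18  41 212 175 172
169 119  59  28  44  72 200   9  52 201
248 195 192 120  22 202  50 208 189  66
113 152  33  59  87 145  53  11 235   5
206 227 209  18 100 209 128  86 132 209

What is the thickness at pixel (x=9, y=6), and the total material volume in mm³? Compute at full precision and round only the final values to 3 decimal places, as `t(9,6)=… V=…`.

t(9,6)=2.909 V=948.030

span = t_max - t_min = 3.38 - 0.98 = 2.400
L(9,6) = 50, L_eff = 50/255 = 0.196078
t(9,6) = 3.38 - 2.400·0.196078 = 2.909
Σt over all 12·10 pixels = 23044/85 ≈ 271.1058824
V = pitch²·Σt = 1.87²·23044/85 = 948.030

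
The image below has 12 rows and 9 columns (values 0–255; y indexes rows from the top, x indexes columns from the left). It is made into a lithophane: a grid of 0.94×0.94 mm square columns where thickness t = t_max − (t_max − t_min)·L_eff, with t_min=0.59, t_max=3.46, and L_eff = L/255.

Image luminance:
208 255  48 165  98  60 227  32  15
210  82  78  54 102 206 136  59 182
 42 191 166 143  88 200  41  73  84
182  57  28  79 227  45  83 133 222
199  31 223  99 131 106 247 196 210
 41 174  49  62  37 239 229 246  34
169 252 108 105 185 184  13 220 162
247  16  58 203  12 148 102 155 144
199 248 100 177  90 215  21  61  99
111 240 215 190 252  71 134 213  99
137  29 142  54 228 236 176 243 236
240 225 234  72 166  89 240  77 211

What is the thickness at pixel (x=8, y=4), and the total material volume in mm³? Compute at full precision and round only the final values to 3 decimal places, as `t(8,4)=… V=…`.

span = t_max - t_min = 3.46 - 0.59 = 2.870
L(8,4) = 210, L_eff = 210/255 = 0.823529
t(8,4) = 3.46 - 2.870·0.823529 = 1.096
Σt over all 12·9 pixels = 5193131/25500 ≈ 203.6521961
V = pitch²·Σt = 0.94²·5193131/25500 = 179.947

t(8,4)=1.096 V=179.947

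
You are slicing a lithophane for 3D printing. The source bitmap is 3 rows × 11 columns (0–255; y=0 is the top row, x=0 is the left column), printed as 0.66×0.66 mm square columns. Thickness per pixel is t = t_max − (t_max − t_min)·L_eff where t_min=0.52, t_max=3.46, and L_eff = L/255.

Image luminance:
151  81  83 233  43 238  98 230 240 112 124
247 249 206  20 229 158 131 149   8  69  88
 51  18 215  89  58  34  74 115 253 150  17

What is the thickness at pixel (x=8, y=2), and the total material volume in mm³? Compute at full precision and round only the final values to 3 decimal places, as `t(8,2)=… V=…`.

span = t_max - t_min = 3.46 - 0.52 = 2.940
L(8,2) = 253, L_eff = 253/255 = 0.992157
t(8,2) = 3.46 - 2.940·0.992157 = 0.543
Σt over all 3·11 pixels = 138238/2125 ≈ 65.0531765
V = pitch²·Σt = 0.66²·138238/2125 = 28.337

t(8,2)=0.543 V=28.337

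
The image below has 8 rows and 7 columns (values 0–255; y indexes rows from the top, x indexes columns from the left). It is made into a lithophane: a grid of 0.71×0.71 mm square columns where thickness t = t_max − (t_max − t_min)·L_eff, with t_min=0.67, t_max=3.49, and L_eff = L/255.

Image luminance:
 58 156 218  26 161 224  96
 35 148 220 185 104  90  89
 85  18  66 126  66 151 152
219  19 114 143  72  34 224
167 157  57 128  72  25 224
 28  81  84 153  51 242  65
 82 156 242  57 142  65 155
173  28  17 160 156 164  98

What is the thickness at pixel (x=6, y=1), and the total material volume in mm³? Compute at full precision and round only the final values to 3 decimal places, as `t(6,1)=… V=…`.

span = t_max - t_min = 3.49 - 0.67 = 2.820
L(6,1) = 89, L_eff = 89/255 = 0.349020
t(6,1) = 3.49 - 2.820·0.349020 = 2.506
Σt over all 8·7 pixels = 123.248
V = pitch²·Σt = 0.71²·123.248 = 62.129

t(6,1)=2.506 V=62.129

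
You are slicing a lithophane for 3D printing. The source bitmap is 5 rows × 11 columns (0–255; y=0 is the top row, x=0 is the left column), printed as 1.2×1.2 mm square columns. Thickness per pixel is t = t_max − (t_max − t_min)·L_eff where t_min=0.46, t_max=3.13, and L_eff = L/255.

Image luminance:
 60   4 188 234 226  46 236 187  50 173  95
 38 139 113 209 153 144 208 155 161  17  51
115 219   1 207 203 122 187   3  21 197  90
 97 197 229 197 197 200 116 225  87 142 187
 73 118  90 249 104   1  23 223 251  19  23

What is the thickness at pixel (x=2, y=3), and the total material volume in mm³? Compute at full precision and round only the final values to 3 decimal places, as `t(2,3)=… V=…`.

t(2,3)=0.732 V=137.829

span = t_max - t_min = 3.13 - 0.46 = 2.670
L(2,3) = 229, L_eff = 229/255 = 0.898039
t(2,3) = 3.13 - 2.670·0.898039 = 0.732
Σt over all 5·11 pixels = 32543/340 ≈ 95.7147059
V = pitch²·Σt = 1.2²·32543/340 = 137.829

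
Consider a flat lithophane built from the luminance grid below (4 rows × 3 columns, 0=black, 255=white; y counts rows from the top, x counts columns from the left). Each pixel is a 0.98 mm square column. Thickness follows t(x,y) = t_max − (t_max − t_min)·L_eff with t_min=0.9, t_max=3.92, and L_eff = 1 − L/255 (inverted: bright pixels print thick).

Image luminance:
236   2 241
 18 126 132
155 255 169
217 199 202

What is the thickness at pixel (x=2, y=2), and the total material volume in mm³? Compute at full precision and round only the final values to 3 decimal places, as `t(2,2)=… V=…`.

t(2,2)=2.901 V=32.575

span = t_max - t_min = 3.92 - 0.9 = 3.020
L(2,2) = 169, L_eff = 1 - 169/255 = 0.337255 (inverted)
t(2,2) = 3.92 - 3.020·0.337255 = 2.901
Σt over all 4·3 pixels = 216226/6375 ≈ 33.9178039
V = pitch²·Σt = 0.98²·216226/6375 = 32.575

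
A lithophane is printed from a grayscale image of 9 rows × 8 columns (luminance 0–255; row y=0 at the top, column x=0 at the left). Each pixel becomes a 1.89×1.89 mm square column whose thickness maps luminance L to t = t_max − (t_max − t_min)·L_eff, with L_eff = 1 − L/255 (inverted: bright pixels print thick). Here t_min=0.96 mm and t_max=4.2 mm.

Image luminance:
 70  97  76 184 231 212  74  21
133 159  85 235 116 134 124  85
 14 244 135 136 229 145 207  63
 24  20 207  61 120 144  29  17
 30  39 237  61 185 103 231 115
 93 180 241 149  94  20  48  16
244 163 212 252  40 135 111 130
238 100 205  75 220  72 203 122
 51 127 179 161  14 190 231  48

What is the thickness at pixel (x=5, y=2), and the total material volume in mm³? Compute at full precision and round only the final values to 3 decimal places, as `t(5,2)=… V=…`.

t(5,2)=2.802 V=664.279

span = t_max - t_min = 4.2 - 0.96 = 3.240
L(5,2) = 145, L_eff = 1 - 145/255 = 0.431373 (inverted)
t(5,2) = 4.2 - 3.240·0.431373 = 2.802
Σt over all 9·8 pixels = 395172/2125 ≈ 185.9632941
V = pitch²·Σt = 1.89²·395172/2125 = 664.279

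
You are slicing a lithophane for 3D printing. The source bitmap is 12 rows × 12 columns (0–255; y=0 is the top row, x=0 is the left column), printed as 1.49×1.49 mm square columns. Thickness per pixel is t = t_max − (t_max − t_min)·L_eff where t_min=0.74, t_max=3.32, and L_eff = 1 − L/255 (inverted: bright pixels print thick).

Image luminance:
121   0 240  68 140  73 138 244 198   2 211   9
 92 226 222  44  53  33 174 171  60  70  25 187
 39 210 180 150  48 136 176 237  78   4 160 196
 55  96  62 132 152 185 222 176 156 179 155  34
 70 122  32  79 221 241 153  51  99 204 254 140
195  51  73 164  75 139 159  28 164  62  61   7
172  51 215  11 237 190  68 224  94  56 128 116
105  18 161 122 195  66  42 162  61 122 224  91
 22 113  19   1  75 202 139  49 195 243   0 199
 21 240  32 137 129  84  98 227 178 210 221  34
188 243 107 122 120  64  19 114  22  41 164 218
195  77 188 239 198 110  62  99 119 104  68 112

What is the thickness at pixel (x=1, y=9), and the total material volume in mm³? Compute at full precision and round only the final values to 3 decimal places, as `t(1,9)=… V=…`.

t(1,9)=3.168 V=633.144

span = t_max - t_min = 3.32 - 0.74 = 2.580
L(1,9) = 240, L_eff = 1 - 240/255 = 0.058824 (inverted)
t(1,9) = 3.32 - 2.580·0.058824 = 3.168
Σt over all 12·12 pixels = 242409/850 ≈ 285.1870588
V = pitch²·Σt = 1.49²·242409/850 = 633.144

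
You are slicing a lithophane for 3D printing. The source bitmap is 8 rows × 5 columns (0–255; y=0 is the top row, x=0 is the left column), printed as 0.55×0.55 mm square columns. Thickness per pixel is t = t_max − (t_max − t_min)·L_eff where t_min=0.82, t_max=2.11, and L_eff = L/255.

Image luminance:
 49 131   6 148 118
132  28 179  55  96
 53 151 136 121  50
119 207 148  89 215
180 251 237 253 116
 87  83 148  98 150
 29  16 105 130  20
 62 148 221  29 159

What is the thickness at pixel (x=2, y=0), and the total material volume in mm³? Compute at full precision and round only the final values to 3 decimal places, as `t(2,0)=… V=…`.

t(2,0)=2.080 V=18.258

span = t_max - t_min = 2.11 - 0.82 = 1.290
L(2,0) = 6, L_eff = 6/255 = 0.023529
t(2,0) = 2.11 - 1.290·0.023529 = 2.080
Σt over all 8·5 pixels = 513021/8500 ≈ 60.3554118
V = pitch²·Σt = 0.55²·513021/8500 = 18.258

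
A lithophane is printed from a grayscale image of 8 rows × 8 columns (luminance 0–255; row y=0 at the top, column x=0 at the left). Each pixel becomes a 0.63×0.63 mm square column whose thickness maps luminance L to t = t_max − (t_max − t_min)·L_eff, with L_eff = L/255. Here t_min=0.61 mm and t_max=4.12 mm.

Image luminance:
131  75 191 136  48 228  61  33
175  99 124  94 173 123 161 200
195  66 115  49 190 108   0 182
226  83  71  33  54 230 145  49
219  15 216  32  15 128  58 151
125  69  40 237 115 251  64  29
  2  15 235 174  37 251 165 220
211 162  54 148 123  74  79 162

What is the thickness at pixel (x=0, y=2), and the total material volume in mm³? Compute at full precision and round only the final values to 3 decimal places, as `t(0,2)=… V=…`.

span = t_max - t_min = 4.12 - 0.61 = 3.510
L(0,2) = 195, L_eff = 195/255 = 0.764706
t(0,2) = 4.12 - 3.510·0.764706 = 1.436
Σt over all 8·8 pixels = 334393/2125 ≈ 157.3614118
V = pitch²·Σt = 0.63²·334393/2125 = 62.457

t(0,2)=1.436 V=62.457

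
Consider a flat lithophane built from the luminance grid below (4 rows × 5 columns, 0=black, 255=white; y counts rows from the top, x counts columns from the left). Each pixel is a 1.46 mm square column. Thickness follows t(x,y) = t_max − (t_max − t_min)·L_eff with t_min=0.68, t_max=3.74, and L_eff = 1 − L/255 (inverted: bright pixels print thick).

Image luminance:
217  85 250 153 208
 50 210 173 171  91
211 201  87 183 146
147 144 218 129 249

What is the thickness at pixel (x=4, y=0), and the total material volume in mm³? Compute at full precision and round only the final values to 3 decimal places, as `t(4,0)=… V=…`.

t(4,0)=3.176 V=113.989

span = t_max - t_min = 3.74 - 0.68 = 3.060
L(4,0) = 208, L_eff = 1 - 208/255 = 0.184314 (inverted)
t(4,0) = 3.74 - 3.060·0.184314 = 3.176
Σt over all 4·5 pixels = 53.476
V = pitch²·Σt = 1.46²·53.476 = 113.989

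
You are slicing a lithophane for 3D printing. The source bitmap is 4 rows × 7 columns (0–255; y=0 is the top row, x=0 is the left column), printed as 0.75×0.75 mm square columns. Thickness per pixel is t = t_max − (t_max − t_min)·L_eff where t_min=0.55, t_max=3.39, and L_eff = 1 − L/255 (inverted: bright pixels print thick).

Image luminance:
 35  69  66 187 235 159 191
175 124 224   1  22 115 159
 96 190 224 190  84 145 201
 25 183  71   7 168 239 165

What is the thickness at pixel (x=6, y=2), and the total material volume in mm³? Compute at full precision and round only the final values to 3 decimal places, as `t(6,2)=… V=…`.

t(6,2)=2.789 V=32.155

span = t_max - t_min = 3.39 - 0.55 = 2.840
L(6,2) = 201, L_eff = 1 - 201/255 = 0.211765 (inverted)
t(6,2) = 3.39 - 2.840·0.211765 = 2.789
Σt over all 4·7 pixels = 4859/85 ≈ 57.1647059
V = pitch²·Σt = 0.75²·4859/85 = 32.155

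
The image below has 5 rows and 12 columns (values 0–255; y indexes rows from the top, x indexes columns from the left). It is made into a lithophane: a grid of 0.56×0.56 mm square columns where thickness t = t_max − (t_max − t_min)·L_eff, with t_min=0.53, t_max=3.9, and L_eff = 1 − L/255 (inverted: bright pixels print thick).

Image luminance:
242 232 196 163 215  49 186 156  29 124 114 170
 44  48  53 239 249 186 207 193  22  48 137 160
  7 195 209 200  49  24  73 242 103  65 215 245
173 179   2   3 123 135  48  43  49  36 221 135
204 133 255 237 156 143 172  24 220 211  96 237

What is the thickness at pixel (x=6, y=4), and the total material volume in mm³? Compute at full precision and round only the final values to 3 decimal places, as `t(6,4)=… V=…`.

t(6,4)=2.803 V=44.471

span = t_max - t_min = 3.9 - 0.53 = 3.370
L(6,4) = 172, L_eff = 1 - 172/255 = 0.325490 (inverted)
t(6,4) = 3.9 - 3.370·0.325490 = 2.803
Σt over all 5·12 pixels = 904022/6375 ≈ 141.8073725
V = pitch²·Σt = 0.56²·904022/6375 = 44.471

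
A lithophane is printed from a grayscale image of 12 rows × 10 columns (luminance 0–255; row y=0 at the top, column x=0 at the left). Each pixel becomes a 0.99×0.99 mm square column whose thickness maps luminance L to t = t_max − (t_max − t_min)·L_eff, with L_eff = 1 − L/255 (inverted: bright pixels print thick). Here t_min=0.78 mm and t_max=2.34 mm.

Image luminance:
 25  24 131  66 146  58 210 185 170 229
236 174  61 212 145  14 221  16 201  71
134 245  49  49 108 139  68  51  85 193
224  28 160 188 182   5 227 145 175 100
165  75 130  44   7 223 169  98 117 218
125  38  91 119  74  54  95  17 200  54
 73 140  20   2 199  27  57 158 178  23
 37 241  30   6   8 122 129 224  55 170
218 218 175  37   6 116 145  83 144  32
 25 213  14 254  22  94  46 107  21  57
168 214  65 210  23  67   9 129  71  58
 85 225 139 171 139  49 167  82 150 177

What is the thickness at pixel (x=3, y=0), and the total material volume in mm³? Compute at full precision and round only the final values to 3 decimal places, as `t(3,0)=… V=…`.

t(3,0)=1.184 V=173.204

span = t_max - t_min = 2.34 - 0.78 = 1.560
L(3,0) = 66, L_eff = 1 - 66/255 = 0.741176 (inverted)
t(3,0) = 2.34 - 1.560·0.741176 = 1.184
Σt over all 12·10 pixels = 375531/2125 ≈ 176.7204706
V = pitch²·Σt = 0.99²·375531/2125 = 173.204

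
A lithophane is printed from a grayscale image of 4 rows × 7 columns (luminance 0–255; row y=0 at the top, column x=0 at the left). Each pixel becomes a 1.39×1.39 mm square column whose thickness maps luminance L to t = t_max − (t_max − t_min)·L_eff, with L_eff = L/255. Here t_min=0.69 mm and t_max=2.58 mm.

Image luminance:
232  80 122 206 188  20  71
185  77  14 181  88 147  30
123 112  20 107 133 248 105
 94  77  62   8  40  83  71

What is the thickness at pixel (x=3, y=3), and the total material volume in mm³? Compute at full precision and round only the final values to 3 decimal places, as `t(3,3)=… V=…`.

t(3,3)=2.521 V=97.702

span = t_max - t_min = 2.58 - 0.69 = 1.890
L(3,3) = 8, L_eff = 8/255 = 0.031373
t(3,3) = 2.58 - 1.890·0.031373 = 2.521
Σt over all 4·7 pixels = 50.568
V = pitch²·Σt = 1.39²·50.568 = 97.702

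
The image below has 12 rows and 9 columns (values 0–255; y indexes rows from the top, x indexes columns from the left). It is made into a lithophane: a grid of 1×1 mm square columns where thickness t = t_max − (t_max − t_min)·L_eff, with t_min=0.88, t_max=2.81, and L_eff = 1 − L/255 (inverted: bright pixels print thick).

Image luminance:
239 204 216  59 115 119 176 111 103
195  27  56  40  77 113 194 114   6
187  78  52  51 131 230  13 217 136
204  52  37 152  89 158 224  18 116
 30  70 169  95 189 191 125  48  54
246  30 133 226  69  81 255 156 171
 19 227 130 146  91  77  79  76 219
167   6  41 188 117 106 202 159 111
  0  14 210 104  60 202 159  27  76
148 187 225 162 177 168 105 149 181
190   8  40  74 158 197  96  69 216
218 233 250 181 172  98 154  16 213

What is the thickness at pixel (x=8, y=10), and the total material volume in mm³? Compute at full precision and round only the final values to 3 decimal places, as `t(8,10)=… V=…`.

span = t_max - t_min = 2.81 - 0.88 = 1.930
L(8,10) = 216, L_eff = 1 - 216/255 = 0.152941 (inverted)
t(8,10) = 2.81 - 1.930·0.152941 = 2.515
Σt over all 12·9 pixels = 1015261/5100 ≈ 199.0707843
V = pitch²·Σt = 1²·1015261/5100 = 199.071

t(8,10)=2.515 V=199.071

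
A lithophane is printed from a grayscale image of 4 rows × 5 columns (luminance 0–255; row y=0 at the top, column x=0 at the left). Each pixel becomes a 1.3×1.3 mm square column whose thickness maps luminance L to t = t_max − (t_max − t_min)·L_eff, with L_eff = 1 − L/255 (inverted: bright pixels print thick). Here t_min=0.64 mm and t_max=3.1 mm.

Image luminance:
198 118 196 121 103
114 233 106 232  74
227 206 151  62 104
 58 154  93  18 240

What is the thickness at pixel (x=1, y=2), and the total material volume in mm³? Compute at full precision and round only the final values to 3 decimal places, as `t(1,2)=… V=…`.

span = t_max - t_min = 3.1 - 0.64 = 2.460
L(1,2) = 206, L_eff = 1 - 206/255 = 0.192157 (inverted)
t(1,2) = 3.1 - 2.460·0.192157 = 2.627
Σt over all 4·5 pixels = 84764/2125 ≈ 39.8889412
V = pitch²·Σt = 1.3²·84764/2125 = 67.412

t(1,2)=2.627 V=67.412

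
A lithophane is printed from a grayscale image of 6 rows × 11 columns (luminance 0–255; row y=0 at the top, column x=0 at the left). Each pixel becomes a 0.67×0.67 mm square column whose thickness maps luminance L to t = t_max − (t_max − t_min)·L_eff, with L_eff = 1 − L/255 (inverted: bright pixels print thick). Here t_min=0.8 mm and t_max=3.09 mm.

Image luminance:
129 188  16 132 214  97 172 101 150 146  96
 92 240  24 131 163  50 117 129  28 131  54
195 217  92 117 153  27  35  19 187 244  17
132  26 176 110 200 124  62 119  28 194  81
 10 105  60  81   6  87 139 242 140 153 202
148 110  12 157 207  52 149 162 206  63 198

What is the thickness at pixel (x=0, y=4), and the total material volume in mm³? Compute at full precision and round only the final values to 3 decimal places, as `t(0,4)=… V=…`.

t(0,4)=0.890 V=55.323

span = t_max - t_min = 3.09 - 0.8 = 2.290
L(0,4) = 10, L_eff = 1 - 10/255 = 0.960784 (inverted)
t(0,4) = 3.09 - 2.290·0.960784 = 0.890
Σt over all 6·11 pixels = 785669/6375 ≈ 123.2421961
V = pitch²·Σt = 0.67²·785669/6375 = 55.323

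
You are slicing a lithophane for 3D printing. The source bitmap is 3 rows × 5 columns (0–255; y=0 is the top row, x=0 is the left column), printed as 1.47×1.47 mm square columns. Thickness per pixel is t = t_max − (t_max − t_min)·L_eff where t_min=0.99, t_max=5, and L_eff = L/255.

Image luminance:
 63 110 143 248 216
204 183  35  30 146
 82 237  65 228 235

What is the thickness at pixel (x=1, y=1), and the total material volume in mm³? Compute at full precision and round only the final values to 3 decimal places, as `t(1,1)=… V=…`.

span = t_max - t_min = 5 - 0.99 = 4.010
L(1,1) = 183, L_eff = 183/255 = 0.717647
t(1,1) = 5 - 4.010·0.717647 = 2.122
Σt over all 3·5 pixels = 40811/1020 ≈ 40.0107843
V = pitch²·Σt = 1.47²·40811/1020 = 86.459

t(1,1)=2.122 V=86.459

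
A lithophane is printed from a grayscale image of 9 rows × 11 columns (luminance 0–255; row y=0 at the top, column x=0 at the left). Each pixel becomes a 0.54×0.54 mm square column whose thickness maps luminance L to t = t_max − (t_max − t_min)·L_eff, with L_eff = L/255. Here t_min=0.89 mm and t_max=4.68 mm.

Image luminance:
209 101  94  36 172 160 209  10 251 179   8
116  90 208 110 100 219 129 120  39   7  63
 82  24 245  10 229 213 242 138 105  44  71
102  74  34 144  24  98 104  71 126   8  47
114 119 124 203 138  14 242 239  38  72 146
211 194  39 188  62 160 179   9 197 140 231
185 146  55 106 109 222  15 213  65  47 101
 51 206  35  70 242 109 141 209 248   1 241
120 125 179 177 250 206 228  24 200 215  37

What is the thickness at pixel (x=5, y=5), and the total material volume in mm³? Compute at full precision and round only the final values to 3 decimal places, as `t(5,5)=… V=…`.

t(5,5)=2.302 V=80.921

span = t_max - t_min = 4.68 - 0.89 = 3.790
L(5,5) = 160, L_eff = 160/255 = 0.627451
t(5,5) = 4.68 - 3.790·0.627451 = 2.302
Σt over all 9·11 pixels = 3538201/12750 ≈ 277.5059608
V = pitch²·Σt = 0.54²·3538201/12750 = 80.921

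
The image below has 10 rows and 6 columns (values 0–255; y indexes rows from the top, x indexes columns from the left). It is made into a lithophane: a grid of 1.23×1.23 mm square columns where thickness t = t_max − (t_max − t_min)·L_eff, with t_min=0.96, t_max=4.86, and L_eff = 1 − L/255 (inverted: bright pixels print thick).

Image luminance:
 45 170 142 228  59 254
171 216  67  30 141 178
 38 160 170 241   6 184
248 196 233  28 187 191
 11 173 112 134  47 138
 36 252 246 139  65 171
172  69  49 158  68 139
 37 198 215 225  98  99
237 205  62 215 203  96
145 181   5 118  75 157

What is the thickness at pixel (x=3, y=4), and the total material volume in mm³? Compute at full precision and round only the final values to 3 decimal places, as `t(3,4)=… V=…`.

t(3,4)=3.009 V=279.956

span = t_max - t_min = 4.86 - 0.96 = 3.900
L(3,4) = 134, L_eff = 1 - 134/255 = 0.474510 (inverted)
t(3,4) = 4.86 - 3.900·0.474510 = 3.009
Σt over all 10·6 pixels = 157289/850 ≈ 185.0458824
V = pitch²·Σt = 1.23²·157289/850 = 279.956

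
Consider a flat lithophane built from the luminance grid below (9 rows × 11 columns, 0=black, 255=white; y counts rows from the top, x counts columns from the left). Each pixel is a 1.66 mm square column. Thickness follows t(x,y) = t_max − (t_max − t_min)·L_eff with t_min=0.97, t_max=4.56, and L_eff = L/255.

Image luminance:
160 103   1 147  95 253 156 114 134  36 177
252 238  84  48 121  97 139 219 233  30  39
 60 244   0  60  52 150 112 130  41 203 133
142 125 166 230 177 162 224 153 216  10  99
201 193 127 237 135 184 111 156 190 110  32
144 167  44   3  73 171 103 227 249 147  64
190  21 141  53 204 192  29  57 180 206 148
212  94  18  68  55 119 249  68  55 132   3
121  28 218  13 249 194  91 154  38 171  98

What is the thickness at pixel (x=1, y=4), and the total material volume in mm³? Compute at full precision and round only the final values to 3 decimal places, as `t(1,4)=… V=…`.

t(1,4)=1.843 V=751.220

span = t_max - t_min = 4.56 - 0.97 = 3.590
L(1,4) = 193, L_eff = 193/255 = 0.756863
t(1,4) = 4.56 - 3.590·0.756863 = 1.843
Σt over all 9·11 pixels = 1158617/4250 ≈ 272.6157647
V = pitch²·Σt = 1.66²·1158617/4250 = 751.220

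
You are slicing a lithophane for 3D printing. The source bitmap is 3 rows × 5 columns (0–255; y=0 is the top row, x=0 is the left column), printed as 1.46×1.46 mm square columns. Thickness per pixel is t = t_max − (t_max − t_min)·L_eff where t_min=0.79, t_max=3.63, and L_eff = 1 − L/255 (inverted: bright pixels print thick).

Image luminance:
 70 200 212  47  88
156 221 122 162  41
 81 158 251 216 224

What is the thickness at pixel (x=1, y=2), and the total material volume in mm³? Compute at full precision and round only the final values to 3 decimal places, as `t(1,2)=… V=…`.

t(1,2)=2.550 V=78.651

span = t_max - t_min = 3.63 - 0.79 = 2.840
L(1,2) = 158, L_eff = 1 - 158/255 = 0.380392 (inverted)
t(1,2) = 3.63 - 2.840·0.380392 = 2.550
Σt over all 3·5 pixels = 940891/25500 ≈ 36.8976863
V = pitch²·Σt = 1.46²·940891/25500 = 78.651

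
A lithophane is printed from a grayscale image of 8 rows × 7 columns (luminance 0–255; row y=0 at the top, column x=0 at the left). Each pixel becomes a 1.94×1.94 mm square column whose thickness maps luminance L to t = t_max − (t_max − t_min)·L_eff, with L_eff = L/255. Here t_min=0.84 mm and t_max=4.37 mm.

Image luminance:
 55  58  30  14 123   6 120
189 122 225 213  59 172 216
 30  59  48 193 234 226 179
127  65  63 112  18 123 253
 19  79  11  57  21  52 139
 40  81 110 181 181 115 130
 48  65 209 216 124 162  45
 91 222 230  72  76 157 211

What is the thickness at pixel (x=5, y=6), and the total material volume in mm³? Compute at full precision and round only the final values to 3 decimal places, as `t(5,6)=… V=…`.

span = t_max - t_min = 4.37 - 0.84 = 3.530
L(5,6) = 162, L_eff = 162/255 = 0.635294
t(5,6) = 4.37 - 3.530·0.635294 = 2.127
Σt over all 8·7 pixels = 988583/6375 ≈ 155.0718431
V = pitch²·Σt = 1.94²·988583/6375 = 583.628

t(5,6)=2.127 V=583.628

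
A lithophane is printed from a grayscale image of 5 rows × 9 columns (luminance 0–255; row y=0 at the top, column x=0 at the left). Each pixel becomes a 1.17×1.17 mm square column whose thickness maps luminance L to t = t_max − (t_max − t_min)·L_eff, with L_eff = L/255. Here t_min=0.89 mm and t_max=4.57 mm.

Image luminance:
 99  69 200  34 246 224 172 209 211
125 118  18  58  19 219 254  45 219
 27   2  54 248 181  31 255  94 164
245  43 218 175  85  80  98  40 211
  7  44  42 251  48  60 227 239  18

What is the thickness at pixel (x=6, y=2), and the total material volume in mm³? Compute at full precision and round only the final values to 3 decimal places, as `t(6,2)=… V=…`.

t(6,2)=0.890 V=168.397

span = t_max - t_min = 4.57 - 0.89 = 3.680
L(6,2) = 255, L_eff = 255/255 = 1.000000
t(6,2) = 4.57 - 3.680·1.000000 = 0.890
Σt over all 5·9 pixels = 3136907/25500 ≈ 123.0159608
V = pitch²·Σt = 1.17²·3136907/25500 = 168.397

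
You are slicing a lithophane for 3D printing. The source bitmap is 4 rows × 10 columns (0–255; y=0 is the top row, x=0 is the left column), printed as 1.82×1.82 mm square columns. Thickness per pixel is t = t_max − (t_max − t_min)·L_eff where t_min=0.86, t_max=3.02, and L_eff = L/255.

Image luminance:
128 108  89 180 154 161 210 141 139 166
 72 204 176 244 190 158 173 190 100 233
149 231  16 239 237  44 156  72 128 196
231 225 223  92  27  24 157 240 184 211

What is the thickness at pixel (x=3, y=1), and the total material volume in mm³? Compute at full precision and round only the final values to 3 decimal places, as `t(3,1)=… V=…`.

t(3,1)=0.953 V=223.429

span = t_max - t_min = 3.02 - 0.86 = 2.160
L(3,1) = 244, L_eff = 244/255 = 0.956863
t(3,1) = 3.02 - 2.160·0.956863 = 0.953
Σt over all 4·10 pixels = 143336/2125 ≈ 67.4522353
V = pitch²·Σt = 1.82²·143336/2125 = 223.429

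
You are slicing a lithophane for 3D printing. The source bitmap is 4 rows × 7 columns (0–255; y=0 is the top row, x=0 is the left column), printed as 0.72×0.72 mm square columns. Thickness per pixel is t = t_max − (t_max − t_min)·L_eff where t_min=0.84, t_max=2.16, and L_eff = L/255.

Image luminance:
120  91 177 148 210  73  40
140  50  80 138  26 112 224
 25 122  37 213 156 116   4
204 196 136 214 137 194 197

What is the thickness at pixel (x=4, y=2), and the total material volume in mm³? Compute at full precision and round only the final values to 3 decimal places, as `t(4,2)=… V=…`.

t(4,2)=1.352 V=21.746

span = t_max - t_min = 2.16 - 0.84 = 1.320
L(4,2) = 156, L_eff = 156/255 = 0.611765
t(4,2) = 2.16 - 1.320·0.611765 = 1.352
Σt over all 4·7 pixels = 17828/425 ≈ 41.9482353
V = pitch²·Σt = 0.72²·17828/425 = 21.746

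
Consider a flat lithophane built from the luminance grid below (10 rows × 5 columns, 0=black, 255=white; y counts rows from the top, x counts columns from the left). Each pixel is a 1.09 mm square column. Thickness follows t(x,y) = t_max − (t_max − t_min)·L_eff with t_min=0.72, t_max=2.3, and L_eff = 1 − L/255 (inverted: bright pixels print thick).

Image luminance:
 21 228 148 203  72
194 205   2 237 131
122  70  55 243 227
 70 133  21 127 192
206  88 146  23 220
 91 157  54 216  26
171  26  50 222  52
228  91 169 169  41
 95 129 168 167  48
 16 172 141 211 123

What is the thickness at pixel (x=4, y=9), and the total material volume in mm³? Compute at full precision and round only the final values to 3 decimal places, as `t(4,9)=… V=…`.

t(4,9)=1.482 V=90.011

span = t_max - t_min = 2.3 - 0.72 = 1.580
L(4,9) = 123, L_eff = 1 - 123/255 = 0.517647 (inverted)
t(4,9) = 2.3 - 1.580·0.517647 = 1.482
Σt over all 10·5 pixels = 321981/4250 ≈ 75.7602353
V = pitch²·Σt = 1.09²·321981/4250 = 90.011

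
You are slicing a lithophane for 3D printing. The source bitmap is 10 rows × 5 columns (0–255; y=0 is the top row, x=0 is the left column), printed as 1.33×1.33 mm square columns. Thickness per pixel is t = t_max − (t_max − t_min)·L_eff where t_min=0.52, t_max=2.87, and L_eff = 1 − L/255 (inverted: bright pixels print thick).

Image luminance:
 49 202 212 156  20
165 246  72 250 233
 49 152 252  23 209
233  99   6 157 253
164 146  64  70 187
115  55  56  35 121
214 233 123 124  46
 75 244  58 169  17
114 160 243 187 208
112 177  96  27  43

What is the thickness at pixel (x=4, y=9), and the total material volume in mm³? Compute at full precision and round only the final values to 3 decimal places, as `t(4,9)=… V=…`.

span = t_max - t_min = 2.87 - 0.52 = 2.350
L(4,9) = 43, L_eff = 1 - 43/255 = 0.831373 (inverted)
t(4,9) = 2.87 - 2.350·0.831373 = 0.916
Σt over all 10·5 pixels = 448487/5100 ≈ 87.9386275
V = pitch²·Σt = 1.33²·448487/5100 = 155.555

t(4,9)=0.916 V=155.555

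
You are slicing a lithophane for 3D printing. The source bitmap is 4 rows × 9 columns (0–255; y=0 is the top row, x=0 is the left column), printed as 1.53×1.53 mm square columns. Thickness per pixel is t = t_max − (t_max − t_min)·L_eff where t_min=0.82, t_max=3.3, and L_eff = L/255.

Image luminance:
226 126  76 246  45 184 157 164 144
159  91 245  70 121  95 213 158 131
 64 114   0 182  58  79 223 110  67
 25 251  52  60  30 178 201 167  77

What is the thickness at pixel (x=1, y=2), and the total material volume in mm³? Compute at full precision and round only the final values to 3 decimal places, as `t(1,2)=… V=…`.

span = t_max - t_min = 3.3 - 0.82 = 2.480
L(1,2) = 114, L_eff = 114/255 = 0.447059
t(1,2) = 3.3 - 2.480·0.447059 = 2.191
Σt over all 4·9 pixels = 472832/6375 ≈ 74.1697255
V = pitch²·Σt = 1.53²·472832/6375 = 173.624

t(1,2)=2.191 V=173.624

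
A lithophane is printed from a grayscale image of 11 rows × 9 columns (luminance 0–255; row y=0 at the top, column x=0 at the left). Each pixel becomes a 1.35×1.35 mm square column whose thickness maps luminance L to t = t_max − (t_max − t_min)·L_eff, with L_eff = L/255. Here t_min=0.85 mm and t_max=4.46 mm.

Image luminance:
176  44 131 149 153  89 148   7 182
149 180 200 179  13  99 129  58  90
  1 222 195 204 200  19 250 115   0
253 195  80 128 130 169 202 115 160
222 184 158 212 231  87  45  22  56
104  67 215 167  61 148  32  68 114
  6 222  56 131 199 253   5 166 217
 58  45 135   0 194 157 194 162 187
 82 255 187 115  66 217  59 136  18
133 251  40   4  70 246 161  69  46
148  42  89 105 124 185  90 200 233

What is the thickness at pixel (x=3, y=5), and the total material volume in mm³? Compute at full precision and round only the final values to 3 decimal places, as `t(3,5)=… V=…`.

span = t_max - t_min = 4.46 - 0.85 = 3.610
L(3,5) = 167, L_eff = 167/255 = 0.654902
t(3,5) = 4.46 - 3.610·0.654902 = 2.096
Σt over all 11·9 pixels = 443407/1700 ≈ 260.8276471
V = pitch²·Σt = 1.35²·443407/1700 = 475.358

t(3,5)=2.096 V=475.358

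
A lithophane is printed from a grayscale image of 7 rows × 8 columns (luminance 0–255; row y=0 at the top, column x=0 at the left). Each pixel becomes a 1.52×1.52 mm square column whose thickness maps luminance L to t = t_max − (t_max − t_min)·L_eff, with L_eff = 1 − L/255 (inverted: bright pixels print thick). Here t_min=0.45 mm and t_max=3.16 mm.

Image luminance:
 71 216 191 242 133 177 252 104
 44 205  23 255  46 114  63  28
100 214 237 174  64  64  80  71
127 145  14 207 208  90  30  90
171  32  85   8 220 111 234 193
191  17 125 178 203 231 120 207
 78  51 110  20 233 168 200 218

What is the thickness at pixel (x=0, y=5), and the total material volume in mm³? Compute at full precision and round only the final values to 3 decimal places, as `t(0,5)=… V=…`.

span = t_max - t_min = 3.16 - 0.45 = 2.710
L(0,5) = 191, L_eff = 1 - 191/255 = 0.250980 (inverted)
t(0,5) = 3.16 - 2.710·0.250980 = 2.480
Σt over all 7·8 pixels = 2670493/25500 ≈ 104.7252157
V = pitch²·Σt = 1.52²·2670493/25500 = 241.957

t(0,5)=2.480 V=241.957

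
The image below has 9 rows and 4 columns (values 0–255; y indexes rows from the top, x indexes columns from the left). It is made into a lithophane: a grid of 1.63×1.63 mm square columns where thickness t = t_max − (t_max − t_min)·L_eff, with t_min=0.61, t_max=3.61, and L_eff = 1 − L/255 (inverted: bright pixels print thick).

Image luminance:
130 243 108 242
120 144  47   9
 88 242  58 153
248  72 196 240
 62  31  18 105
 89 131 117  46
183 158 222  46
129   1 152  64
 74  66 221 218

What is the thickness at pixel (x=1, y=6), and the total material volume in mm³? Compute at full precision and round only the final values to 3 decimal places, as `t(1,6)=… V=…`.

t(1,6)=2.469 V=198.161

span = t_max - t_min = 3.61 - 0.61 = 3.000
L(1,6) = 158, L_eff = 1 - 158/255 = 0.380392 (inverted)
t(1,6) = 3.61 - 3.000·0.380392 = 2.469
Σt over all 9·4 pixels = 31698/425 ≈ 74.5835294
V = pitch²·Σt = 1.63²·31698/425 = 198.161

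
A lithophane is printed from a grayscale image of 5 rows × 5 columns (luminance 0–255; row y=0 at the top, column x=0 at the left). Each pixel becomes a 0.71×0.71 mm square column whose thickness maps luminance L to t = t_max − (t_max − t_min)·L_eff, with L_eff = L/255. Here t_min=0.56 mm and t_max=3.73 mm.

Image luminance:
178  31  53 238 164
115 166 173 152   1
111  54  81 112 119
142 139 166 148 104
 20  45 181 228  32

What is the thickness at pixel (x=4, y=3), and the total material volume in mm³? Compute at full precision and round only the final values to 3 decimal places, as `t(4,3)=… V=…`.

t(4,3)=2.437 V=28.502

span = t_max - t_min = 3.73 - 0.56 = 3.170
L(4,3) = 104, L_eff = 104/255 = 0.407843
t(4,3) = 3.73 - 3.170·0.407843 = 2.437
Σt over all 5·5 pixels = 720887/12750 ≈ 56.5401569
V = pitch²·Σt = 0.71²·720887/12750 = 28.502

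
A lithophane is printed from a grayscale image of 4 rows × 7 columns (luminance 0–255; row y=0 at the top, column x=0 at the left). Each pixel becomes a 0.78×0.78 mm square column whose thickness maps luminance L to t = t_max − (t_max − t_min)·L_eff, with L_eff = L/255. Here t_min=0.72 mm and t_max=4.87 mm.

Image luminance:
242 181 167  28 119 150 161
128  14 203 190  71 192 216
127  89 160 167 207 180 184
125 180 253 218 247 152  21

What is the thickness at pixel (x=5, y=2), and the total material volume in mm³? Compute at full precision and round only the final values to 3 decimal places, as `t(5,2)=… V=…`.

span = t_max - t_min = 4.87 - 0.72 = 4.150
L(5,2) = 180, L_eff = 180/255 = 0.705882
t(5,2) = 4.87 - 4.150·0.705882 = 1.941
Σt over all 4·7 pixels = 16628/255 ≈ 65.2078431
V = pitch²·Σt = 0.78²·16628/255 = 39.672

t(5,2)=1.941 V=39.672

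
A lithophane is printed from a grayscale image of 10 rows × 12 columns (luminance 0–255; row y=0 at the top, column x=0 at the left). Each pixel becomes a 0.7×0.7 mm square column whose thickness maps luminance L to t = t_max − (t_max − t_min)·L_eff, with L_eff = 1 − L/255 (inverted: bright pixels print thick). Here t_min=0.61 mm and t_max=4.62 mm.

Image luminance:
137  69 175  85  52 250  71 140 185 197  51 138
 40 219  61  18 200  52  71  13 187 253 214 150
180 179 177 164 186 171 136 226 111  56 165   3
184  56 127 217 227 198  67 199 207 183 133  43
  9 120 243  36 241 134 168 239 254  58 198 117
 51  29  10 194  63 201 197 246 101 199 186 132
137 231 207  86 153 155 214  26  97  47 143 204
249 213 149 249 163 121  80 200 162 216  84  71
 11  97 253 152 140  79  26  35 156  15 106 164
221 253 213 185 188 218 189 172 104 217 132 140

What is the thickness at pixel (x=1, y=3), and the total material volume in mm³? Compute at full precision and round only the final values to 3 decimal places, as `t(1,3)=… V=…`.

t(1,3)=1.491 V=168.187

span = t_max - t_min = 4.62 - 0.61 = 4.010
L(1,3) = 56, L_eff = 1 - 56/255 = 0.780392 (inverted)
t(1,3) = 4.62 - 4.010·0.780392 = 1.491
Σt over all 10·12 pixels = 729381/2125 ≈ 343.2381176
V = pitch²·Σt = 0.7²·729381/2125 = 168.187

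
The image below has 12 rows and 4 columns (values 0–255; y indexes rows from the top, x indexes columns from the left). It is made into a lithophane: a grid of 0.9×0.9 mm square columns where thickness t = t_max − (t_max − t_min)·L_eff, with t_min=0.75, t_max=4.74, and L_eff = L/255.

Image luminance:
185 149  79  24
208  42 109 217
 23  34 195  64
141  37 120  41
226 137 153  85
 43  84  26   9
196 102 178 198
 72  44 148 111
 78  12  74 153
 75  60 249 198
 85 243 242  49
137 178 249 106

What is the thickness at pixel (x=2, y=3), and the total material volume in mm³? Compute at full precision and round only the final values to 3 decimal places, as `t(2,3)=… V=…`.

span = t_max - t_min = 4.74 - 0.75 = 3.990
L(2,3) = 120, L_eff = 120/255 = 0.470588
t(2,3) = 4.74 - 3.990·0.470588 = 2.862
Σt over all 12·4 pixels = 295019/2125 ≈ 138.8324706
V = pitch²·Σt = 0.9²·295019/2125 = 112.454

t(2,3)=2.862 V=112.454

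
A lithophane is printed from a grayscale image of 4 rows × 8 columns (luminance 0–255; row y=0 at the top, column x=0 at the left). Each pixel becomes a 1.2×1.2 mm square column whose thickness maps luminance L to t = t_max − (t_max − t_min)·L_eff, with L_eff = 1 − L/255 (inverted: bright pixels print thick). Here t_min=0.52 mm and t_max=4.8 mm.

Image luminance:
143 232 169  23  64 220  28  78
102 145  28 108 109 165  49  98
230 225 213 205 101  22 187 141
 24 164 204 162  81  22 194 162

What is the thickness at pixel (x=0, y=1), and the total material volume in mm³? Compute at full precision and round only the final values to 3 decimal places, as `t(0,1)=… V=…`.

span = t_max - t_min = 4.8 - 0.52 = 4.280
L(0,1) = 102, L_eff = 1 - 102/255 = 0.600000 (inverted)
t(0,1) = 4.8 - 4.280·0.600000 = 2.232
Σt over all 4·8 pixels = 181522/2125 ≈ 85.4221176
V = pitch²·Σt = 1.2²·181522/2125 = 123.008

t(0,1)=2.232 V=123.008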